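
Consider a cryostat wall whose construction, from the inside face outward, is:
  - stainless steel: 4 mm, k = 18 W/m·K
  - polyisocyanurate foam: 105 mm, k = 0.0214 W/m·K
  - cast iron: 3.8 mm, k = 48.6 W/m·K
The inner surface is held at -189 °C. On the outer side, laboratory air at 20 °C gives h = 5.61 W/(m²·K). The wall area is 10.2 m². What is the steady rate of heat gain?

Q ≈ 419 W

Using the resistance-network approach (series):
R_stainless steel = L/(kA) = 0.004/(18×10.2) = 2.179×10^-5 K/W
R_polyisocyanurate foam = L/(kA) = 0.105/(0.0214×10.2) = 0.481 K/W
R_cast iron = L/(kA) = 0.0038/(48.6×10.2) = 7.666×10^-6 K/W
R_outer film = 1/(h_o·A) = 1/(5.61×10.2) = 0.01748 K/W
R_total = 0.4985 K/W
Q = ΔT / R_total = 209 / 0.4985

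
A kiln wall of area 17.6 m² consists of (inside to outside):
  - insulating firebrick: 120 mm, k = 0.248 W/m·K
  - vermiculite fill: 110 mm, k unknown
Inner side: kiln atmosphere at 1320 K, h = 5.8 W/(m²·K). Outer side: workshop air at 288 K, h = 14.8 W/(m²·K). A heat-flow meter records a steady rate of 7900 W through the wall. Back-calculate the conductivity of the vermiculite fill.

k ≈ 0.0698 W/(m·K)

Thermal resistances in series:
R_inner film = 1/(h_i·A) = 1/(5.8×17.6) = 0.009796 K/W
R_insulating firebrick = L/(kA) = 0.12/(0.248×17.6) = 0.02749 K/W
R_outer film = 1/(h_o·A) = 1/(14.8×17.6) = 0.003839 K/W
Sum of known resistances R_other = 0.04113 K/W
Total R = ΔT/Q = 1032/7900 = 0.1306 K/W
R_vermiculite fill = R_total − R_other = 0.0895 K/W
k = L/(R·A) = 0.11/(0.0895×17.6)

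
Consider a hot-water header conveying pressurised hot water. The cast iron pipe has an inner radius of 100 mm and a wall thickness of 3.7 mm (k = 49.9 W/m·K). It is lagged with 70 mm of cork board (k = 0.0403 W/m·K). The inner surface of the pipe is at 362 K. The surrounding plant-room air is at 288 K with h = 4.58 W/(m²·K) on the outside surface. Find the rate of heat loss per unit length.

q′ ≈ 33.1 W/m

Cylindrical conduction, so R = ln(r₂/r₁)/(2πkL) per layer, in series:
R_cast iron pipe wall = ln(103.7/100)/(2π×49.9×1) = 1.159×10^-4 K/W
R_cork board = ln(173.7/103.7)/(2π×0.0403×1) = 2.037 K/W
R_outer film = 1/(h_o·2πr_oL) = 1/(4.58×2π×0.1737×1) = 0.2001 K/W
R_total = 2.237 K/W
Q = ΔT/R_total = 74/2.237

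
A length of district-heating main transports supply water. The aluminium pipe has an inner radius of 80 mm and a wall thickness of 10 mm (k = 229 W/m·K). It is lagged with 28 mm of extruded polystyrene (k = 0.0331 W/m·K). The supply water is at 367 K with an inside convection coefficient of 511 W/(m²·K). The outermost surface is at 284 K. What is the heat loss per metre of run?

q′ ≈ 63.5 W/m

For a radial system each layer contributes R = ln(r_out/r_in)/(2πkL); films add R = 1/(hA).
R_inner film = 1/(h_i·2πr₁L) = 1/(511×2π×0.08×1) = 0.003893 K/W
R_aluminium pipe wall = ln(90/80)/(2π×229×1) = 8.186×10^-5 K/W
R_extruded polystyrene = ln(118/90)/(2π×0.0331×1) = 1.302 K/W
R_total = 1.306 K/W
Q = ΔT/R_total = 83/1.306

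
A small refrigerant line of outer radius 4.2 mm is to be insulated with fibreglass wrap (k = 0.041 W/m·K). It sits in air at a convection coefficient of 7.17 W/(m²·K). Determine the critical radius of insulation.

For a cylinder r_cr = k/h = 0.041/7.17
r_cr = 5.72 mm; since the bare radius (4.2 mm) is below r_cr, adding a thin layer of insulation will *increase* heat loss.

r_cr ≈ 5.72 mm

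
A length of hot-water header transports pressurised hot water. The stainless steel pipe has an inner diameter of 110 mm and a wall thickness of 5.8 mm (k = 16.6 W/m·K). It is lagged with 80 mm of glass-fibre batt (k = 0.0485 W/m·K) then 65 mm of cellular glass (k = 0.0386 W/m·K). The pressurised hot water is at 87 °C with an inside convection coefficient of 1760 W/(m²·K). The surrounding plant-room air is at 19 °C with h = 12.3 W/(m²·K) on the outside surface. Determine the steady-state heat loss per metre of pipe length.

q′ ≈ 15.5 W/m

Treating each annulus and film as a series resistance:
R_inner film = 1/(h_i·2πr₁L) = 1/(1760×2π×0.055×1) = 0.001644 K/W
R_stainless steel pipe wall = ln(60.8/55)/(2π×16.6×1) = 9.612×10^-4 K/W
R_glass-fibre batt = ln(140.8/60.8)/(2π×0.0485×1) = 2.756 K/W
R_cellular glass = ln(205.8/140.8)/(2π×0.0386×1) = 1.565 K/W
R_outer film = 1/(h_o·2πr_oL) = 1/(12.3×2π×0.2058×1) = 0.06287 K/W
R_total = 4.386 K/W
Q = ΔT/R_total = 68/4.386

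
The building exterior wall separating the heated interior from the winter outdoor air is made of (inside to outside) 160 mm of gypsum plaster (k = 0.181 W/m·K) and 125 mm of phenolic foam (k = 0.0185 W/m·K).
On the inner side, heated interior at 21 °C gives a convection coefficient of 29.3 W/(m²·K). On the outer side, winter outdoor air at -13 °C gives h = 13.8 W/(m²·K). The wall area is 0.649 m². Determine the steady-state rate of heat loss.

Model the wall as resistances in series:
R_inner film = 1/(h_i·A) = 1/(29.3×0.649) = 0.05259 K/W
R_gypsum plaster = L/(kA) = 0.16/(0.181×0.649) = 1.362 K/W
R_phenolic foam = L/(kA) = 0.125/(0.0185×0.649) = 10.41 K/W
R_outer film = 1/(h_o·A) = 1/(13.8×0.649) = 0.1117 K/W
R_total = 11.94 K/W
Q = ΔT / R_total = 34 / 11.94

Q ≈ 2.85 W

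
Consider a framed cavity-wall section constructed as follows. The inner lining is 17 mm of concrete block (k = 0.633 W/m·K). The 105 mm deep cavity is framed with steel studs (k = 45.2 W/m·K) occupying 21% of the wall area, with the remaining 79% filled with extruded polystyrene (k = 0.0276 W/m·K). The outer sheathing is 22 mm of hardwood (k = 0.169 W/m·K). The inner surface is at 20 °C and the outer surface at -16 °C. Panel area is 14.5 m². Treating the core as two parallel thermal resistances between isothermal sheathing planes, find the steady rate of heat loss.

Sheathing layers in series; stud and cavity paths in parallel between them.
R_inner = 0.017/(0.633×14.5) = 0.001852 K/W
R_stud  = 0.105/(45.2×0.21×14.5) = 7.629×10^-4 K/W
R_cav   = 0.105/(0.0276×0.79×14.5) = 0.3321 K/W
1/R_core = 1/R_stud + 1/R_cav → R_core = 7.611×10^-4 K/W
R_outer = 0.022/(0.169×14.5) = 0.008978 K/W
R_total = 0.01159 K/W
Q = ΔT/R_total = 36/0.01159

Q ≈ 3110 W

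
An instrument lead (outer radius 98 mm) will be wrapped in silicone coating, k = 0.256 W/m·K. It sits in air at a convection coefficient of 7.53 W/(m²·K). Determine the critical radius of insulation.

r_cr ≈ 34 mm

For a cylinder r_cr = k/h = 0.256/7.53
r_cr = 34 mm; since the bare radius (98 mm) is above r_cr, any added insulation will reduce heat loss.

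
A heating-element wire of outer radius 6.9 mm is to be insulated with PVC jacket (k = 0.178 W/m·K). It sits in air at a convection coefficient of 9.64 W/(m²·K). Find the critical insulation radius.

r_cr ≈ 18.5 mm

For a cylinder r_cr = k/h = 0.178/9.64
r_cr = 18.5 mm; since the bare radius (6.9 mm) is below r_cr, adding a thin layer of insulation will *increase* heat loss.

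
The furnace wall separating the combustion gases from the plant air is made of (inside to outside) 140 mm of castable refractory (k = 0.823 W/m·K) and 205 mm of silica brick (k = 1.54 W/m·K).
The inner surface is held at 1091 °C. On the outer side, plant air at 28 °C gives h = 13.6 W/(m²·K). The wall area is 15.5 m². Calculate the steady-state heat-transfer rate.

Q ≈ 43700 W

Treating each layer as a thermal resistance in series:
R_castable refractory = L/(kA) = 0.14/(0.823×15.5) = 0.01097 K/W
R_silica brick = L/(kA) = 0.205/(1.54×15.5) = 0.008588 K/W
R_outer film = 1/(h_o·A) = 1/(13.6×15.5) = 0.004744 K/W
R_total = 0.02431 K/W
Q = ΔT / R_total = 1063 / 0.02431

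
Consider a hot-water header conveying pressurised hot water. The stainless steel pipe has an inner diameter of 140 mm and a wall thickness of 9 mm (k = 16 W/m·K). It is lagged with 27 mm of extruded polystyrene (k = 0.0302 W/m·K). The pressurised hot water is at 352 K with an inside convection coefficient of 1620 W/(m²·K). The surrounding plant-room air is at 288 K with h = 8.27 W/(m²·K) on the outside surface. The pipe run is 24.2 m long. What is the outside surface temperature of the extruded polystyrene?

T ≈ 295 K

Radial resistances (cylindrical: R_cond = ln(r_o/r_i)/(2πkL), R_conv = 1/(h·2πrL)):
R_inner film = 1/(h_i·2πr₁L) = 1/(1620×2π×0.07×24.2) = 5.8×10^-5 K/W
R_stainless steel pipe wall = ln(79/70)/(2π×16×24.2) = 4.972×10^-5 K/W
R_extruded polystyrene = ln(106/79)/(2π×0.0302×24.2) = 0.06402 K/W
R_outer film = 1/(h_o·2πr_oL) = 1/(8.27×2π×0.106×24.2) = 0.007502 K/W
R_total = 0.07163 K/W
Q = ΔT/R_total = 64/0.07163
Q = 893 W
T_interface = T_inner − Q·ΣR(inner→interface) = 352 − 893×0.06413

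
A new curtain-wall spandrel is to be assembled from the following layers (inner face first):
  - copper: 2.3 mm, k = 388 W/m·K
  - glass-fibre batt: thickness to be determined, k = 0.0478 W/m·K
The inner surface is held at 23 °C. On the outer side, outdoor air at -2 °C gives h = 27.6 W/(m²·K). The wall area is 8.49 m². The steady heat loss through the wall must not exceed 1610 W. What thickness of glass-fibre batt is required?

L ≈ 4.57 mm

Series thermal resistances:
R_copper = L/(kA) = 0.0023/(388×8.49) = 6.982×10^-7 K/W
R_outer film = 1/(h_o·A) = 1/(27.6×8.49) = 0.004268 K/W
Sum of the known resistances R_other = 0.004268 K/W
Required total resistance R_tot = ΔT/Q_allow = 25/1610 = 0.01553 K/W
R_glass-fibre batt = R_tot − R_other = 0.01126 K/W
L = R·k·A = 0.01126×0.0478×8.49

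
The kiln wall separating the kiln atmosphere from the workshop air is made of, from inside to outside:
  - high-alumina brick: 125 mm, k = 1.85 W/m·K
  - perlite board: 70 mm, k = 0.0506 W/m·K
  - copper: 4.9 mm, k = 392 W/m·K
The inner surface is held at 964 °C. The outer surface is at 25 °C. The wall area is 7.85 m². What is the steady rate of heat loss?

Using the resistance-network approach (series):
R_high-alumina brick = L/(kA) = 0.125/(1.85×7.85) = 0.008607 K/W
R_perlite board = L/(kA) = 0.07/(0.0506×7.85) = 0.1762 K/W
R_copper = L/(kA) = 0.0049/(392×7.85) = 1.592×10^-6 K/W
R_total = 0.1848 K/W
Q = ΔT / R_total = 939 / 0.1848

Q ≈ 5080 W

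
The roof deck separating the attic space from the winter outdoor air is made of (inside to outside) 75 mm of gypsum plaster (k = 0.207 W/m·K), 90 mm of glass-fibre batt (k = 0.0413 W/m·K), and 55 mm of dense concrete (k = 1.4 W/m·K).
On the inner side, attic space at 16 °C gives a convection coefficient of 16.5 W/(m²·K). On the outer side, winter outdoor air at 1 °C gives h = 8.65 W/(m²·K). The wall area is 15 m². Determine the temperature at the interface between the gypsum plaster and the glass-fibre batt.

Treating each layer as a thermal resistance in series:
R_inner film = 1/(h_i·A) = 1/(16.5×15) = 0.00404 K/W
R_gypsum plaster = L/(kA) = 0.075/(0.207×15) = 0.02415 K/W
R_glass-fibre batt = L/(kA) = 0.09/(0.0413×15) = 0.1453 K/W
R_dense concrete = L/(kA) = 0.055/(1.4×15) = 0.002619 K/W
R_outer film = 1/(h_o·A) = 1/(8.65×15) = 0.007707 K/W
R_total = 0.1838 K/W;  Q = ΔT/R_total = 15/0.1838 = 81.61 W
T_interface = T_inner − Q·ΣR(inner→interface) = 16 − 81.6×0.02819

T ≈ 13.7 °C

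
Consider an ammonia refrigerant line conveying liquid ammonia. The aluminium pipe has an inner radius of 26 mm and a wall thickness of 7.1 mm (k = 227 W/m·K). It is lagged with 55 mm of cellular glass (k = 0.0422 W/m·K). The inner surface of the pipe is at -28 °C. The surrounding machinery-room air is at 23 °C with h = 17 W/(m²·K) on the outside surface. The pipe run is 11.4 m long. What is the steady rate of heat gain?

Q ≈ 153 W

Radial resistances (cylindrical: R_cond = ln(r_o/r_i)/(2πkL), R_conv = 1/(h·2πrL)):
R_aluminium pipe wall = ln(33.1/26)/(2π×227×11.4) = 1.485×10^-5 K/W
R_cellular glass = ln(88.1/33.1)/(2π×0.0422×11.4) = 0.3239 K/W
R_outer film = 1/(h_o·2πr_oL) = 1/(17×2π×0.0881×11.4) = 0.009322 K/W
R_total = 0.3332 K/W
Q = ΔT/R_total = 51/0.3332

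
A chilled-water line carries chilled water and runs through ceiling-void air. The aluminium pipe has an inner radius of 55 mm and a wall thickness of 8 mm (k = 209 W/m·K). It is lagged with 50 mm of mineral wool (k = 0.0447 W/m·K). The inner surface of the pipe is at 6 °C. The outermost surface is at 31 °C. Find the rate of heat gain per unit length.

Per-layer cylindrical resistances, series-summed:
R_aluminium pipe wall = ln(63/55)/(2π×209×1) = 1.034×10^-4 K/W
R_mineral wool = ln(113/63)/(2π×0.0447×1) = 2.08 K/W
R_total = 2.08 K/W
Q = ΔT/R_total = 25/2.08

q′ ≈ 12 W/m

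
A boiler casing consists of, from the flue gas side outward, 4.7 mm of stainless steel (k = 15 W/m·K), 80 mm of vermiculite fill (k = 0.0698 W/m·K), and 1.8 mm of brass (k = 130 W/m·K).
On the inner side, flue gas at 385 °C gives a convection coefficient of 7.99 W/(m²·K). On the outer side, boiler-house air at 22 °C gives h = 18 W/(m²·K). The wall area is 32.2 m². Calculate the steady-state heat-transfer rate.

Q ≈ 8810 W

Treating each layer as a thermal resistance in series:
R_inner film = 1/(h_i·A) = 1/(7.99×32.2) = 0.003887 K/W
R_stainless steel = L/(kA) = 0.0047/(15×32.2) = 9.731×10^-6 K/W
R_vermiculite fill = L/(kA) = 0.08/(0.0698×32.2) = 0.03559 K/W
R_brass = L/(kA) = 0.0018/(130×32.2) = 4.3×10^-7 K/W
R_outer film = 1/(h_o·A) = 1/(18×32.2) = 0.001725 K/W
R_total = 0.04122 K/W
Q = ΔT / R_total = 363 / 0.04122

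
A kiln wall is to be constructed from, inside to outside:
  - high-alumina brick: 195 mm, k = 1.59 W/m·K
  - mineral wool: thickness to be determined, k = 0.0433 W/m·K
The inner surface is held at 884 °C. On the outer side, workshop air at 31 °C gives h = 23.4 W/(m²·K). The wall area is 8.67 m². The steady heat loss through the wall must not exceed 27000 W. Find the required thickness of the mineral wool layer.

L ≈ 4.7 mm

Model the wall as resistances in series:
R_high-alumina brick = L/(kA) = 0.195/(1.59×8.67) = 0.01415 K/W
R_outer film = 1/(h_o·A) = 1/(23.4×8.67) = 0.004929 K/W
Sum of the known resistances R_other = 0.01907 K/W
Required total resistance R_tot = ΔT/Q_allow = 853/27000 = 0.03159 K/W
R_mineral wool = R_tot − R_other = 0.01252 K/W
L = R·k·A = 0.01252×0.0433×8.67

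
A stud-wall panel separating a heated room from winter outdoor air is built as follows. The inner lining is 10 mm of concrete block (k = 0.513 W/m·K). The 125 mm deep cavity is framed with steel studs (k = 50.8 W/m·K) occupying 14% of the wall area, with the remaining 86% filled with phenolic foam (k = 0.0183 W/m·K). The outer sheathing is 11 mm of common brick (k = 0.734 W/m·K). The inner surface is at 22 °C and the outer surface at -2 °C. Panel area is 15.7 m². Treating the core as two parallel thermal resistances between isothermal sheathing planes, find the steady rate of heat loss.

Q ≈ 7240 W

Sheathing layers in series; stud and cavity paths in parallel between them.
R_inner = 0.01/(0.513×15.7) = 0.001242 K/W
R_stud  = 0.125/(50.8×0.14×15.7) = 0.001119 K/W
R_cav   = 0.125/(0.0183×0.86×15.7) = 0.5059 K/W
1/R_core = 1/R_stud + 1/R_cav → R_core = 0.001117 K/W
R_outer = 0.011/(0.734×15.7) = 9.545×10^-4 K/W
R_total = 0.003313 K/W
Q = ΔT/R_total = 24/0.003313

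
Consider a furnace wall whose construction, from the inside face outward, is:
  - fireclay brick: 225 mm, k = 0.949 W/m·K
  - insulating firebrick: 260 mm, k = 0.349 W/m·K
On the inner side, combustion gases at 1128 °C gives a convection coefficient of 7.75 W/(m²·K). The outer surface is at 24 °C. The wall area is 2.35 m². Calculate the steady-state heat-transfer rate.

Model the wall as resistances in series:
R_inner film = 1/(h_i·A) = 1/(7.75×2.35) = 0.05491 K/W
R_fireclay brick = L/(kA) = 0.225/(0.949×2.35) = 0.1009 K/W
R_insulating firebrick = L/(kA) = 0.26/(0.349×2.35) = 0.317 K/W
R_total = 0.4728 K/W
Q = ΔT / R_total = 1104 / 0.4728

Q ≈ 2330 W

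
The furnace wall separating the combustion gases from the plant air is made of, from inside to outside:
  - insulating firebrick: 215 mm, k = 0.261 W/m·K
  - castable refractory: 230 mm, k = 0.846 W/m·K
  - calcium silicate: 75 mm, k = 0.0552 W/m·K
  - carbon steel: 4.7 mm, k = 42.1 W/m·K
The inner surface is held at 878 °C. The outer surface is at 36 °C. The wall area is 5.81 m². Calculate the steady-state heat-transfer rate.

Q ≈ 1990 W

Using the resistance-network approach (series):
R_insulating firebrick = L/(kA) = 0.215/(0.261×5.81) = 0.1418 K/W
R_castable refractory = L/(kA) = 0.23/(0.846×5.81) = 0.04679 K/W
R_calcium silicate = L/(kA) = 0.075/(0.0552×5.81) = 0.2339 K/W
R_carbon steel = L/(kA) = 0.0047/(42.1×5.81) = 1.921×10^-5 K/W
R_total = 0.4224 K/W
Q = ΔT / R_total = 842 / 0.4224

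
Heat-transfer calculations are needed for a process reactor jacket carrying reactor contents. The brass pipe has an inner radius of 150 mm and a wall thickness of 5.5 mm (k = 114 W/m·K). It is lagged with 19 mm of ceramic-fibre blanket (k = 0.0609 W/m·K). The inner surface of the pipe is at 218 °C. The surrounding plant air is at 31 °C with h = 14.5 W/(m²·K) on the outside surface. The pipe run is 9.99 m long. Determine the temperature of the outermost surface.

T ≈ 63.3 °C

Treating each annulus and film as a series resistance:
R_brass pipe wall = ln(155.5/150)/(2π×114×9.99) = 5.032×10^-6 K/W
R_ceramic-fibre blanket = ln(174.5/155.5)/(2π×0.0609×9.99) = 0.03016 K/W
R_outer film = 1/(h_o·2πr_oL) = 1/(14.5×2π×0.1745×9.99) = 0.006296 K/W
R_total = 0.03646 K/W
Q = ΔT/R_total = 187/0.03646
Q = 5130 W
T_interface = T_inner − Q·ΣR(inner→interface) = 218 − 5130×0.03016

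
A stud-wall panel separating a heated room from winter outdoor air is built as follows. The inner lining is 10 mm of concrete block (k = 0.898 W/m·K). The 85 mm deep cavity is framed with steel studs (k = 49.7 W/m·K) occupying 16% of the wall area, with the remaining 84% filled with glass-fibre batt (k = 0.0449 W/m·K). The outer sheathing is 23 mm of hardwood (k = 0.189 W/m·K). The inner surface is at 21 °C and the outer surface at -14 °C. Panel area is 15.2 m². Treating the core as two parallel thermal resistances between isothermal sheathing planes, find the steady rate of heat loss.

Q ≈ 3710 W

Sheathing layers in series; stud and cavity paths in parallel between them.
R_inner = 0.01/(0.898×15.2) = 7.326×10^-4 K/W
R_stud  = 0.085/(49.7×0.16×15.2) = 7.032×10^-4 K/W
R_cav   = 0.085/(0.0449×0.84×15.2) = 0.1483 K/W
1/R_core = 1/R_stud + 1/R_cav → R_core = 6.999×10^-4 K/W
R_outer = 0.023/(0.189×15.2) = 0.008006 K/W
R_total = 0.009439 K/W
Q = ΔT/R_total = 35/0.009439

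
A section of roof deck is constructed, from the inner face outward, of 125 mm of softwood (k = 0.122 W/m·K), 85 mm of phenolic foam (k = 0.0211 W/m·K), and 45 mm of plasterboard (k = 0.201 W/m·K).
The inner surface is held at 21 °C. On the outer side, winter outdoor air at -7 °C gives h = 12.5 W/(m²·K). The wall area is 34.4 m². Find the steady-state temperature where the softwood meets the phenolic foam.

T ≈ 15.6 °C

Model the wall as resistances in series:
R_softwood = L/(kA) = 0.125/(0.122×34.4) = 0.02978 K/W
R_phenolic foam = L/(kA) = 0.085/(0.0211×34.4) = 0.1171 K/W
R_plasterboard = L/(kA) = 0.045/(0.201×34.4) = 0.006508 K/W
R_outer film = 1/(h_o·A) = 1/(12.5×34.4) = 0.002326 K/W
R_total = 0.1557 K/W;  Q = ΔT/R_total = 28/0.1557 = 179.8 W
T_interface = T_inner − Q·ΣR(inner→interface) = 21 − 180×0.02978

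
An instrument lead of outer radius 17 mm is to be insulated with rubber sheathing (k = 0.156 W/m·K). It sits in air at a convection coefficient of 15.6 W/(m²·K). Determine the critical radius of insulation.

For a cylinder r_cr = k/h = 0.156/15.6
r_cr = 10 mm; since the bare radius (17 mm) is above r_cr, any added insulation will reduce heat loss.

r_cr ≈ 10 mm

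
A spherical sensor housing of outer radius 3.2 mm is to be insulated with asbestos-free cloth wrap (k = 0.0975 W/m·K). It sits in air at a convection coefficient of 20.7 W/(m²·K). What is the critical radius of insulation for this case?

r_cr ≈ 9.42 mm

For a sphere r_cr = 2k/h = 2×0.0975/20.7
r_cr = 9.42 mm; since the bare radius (3.2 mm) is below r_cr, adding a thin layer of insulation will *increase* heat loss.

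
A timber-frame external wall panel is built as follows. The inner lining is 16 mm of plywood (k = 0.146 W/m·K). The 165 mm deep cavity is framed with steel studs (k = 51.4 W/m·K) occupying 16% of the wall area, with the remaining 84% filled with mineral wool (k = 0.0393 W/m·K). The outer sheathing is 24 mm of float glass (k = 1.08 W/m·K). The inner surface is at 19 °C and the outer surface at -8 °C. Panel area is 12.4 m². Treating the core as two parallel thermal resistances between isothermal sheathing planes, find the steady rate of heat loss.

Sheathing layers in series; stud and cavity paths in parallel between them.
R_inner = 0.016/(0.146×12.4) = 0.008838 K/W
R_stud  = 0.165/(51.4×0.16×12.4) = 0.001618 K/W
R_cav   = 0.165/(0.0393×0.84×12.4) = 0.4031 K/W
1/R_core = 1/R_stud + 1/R_cav → R_core = 0.001612 K/W
R_outer = 0.024/(1.08×12.4) = 0.001792 K/W
R_total = 0.01224 K/W
Q = ΔT/R_total = 27/0.01224

Q ≈ 2210 W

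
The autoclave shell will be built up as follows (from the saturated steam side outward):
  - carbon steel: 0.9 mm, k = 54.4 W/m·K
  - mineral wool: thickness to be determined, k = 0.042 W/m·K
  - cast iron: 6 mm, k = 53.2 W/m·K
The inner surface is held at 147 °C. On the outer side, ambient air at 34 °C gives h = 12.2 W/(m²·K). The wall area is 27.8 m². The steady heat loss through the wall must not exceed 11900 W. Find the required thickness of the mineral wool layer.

Thermal resistances in series:
R_carbon steel = L/(kA) = 0.0009/(54.4×27.8) = 5.951×10^-7 K/W
R_cast iron = L/(kA) = 0.006/(53.2×27.8) = 4.057×10^-6 K/W
R_outer film = 1/(h_o·A) = 1/(12.2×27.8) = 0.002948 K/W
Sum of the known resistances R_other = 0.002953 K/W
Required total resistance R_tot = ΔT/Q_allow = 113/11900 = 0.009496 K/W
R_mineral wool = R_tot − R_other = 0.006543 K/W
L = R·k·A = 0.006543×0.042×27.8

L ≈ 7.64 mm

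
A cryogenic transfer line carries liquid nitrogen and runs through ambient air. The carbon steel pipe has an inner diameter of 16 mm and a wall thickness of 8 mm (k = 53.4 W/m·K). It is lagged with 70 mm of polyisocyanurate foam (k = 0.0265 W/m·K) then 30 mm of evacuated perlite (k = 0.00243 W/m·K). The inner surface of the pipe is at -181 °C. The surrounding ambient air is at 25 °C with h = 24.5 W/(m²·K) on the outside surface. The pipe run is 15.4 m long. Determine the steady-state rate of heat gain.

Cylindrical conduction, so R = ln(r₂/r₁)/(2πkL) per layer, in series:
R_carbon steel pipe wall = ln(16/8)/(2π×53.4×15.4) = 1.341×10^-4 K/W
R_polyisocyanurate foam = ln(86/16)/(2π×0.0265×15.4) = 0.6559 K/W
R_evacuated perlite = ln(116/86)/(2π×0.00243×15.4) = 1.273 K/W
R_outer film = 1/(h_o·2πr_oL) = 1/(24.5×2π×0.116×15.4) = 0.003636 K/W
R_total = 1.932 K/W
Q = ΔT/R_total = 206/1.932

Q ≈ 107 W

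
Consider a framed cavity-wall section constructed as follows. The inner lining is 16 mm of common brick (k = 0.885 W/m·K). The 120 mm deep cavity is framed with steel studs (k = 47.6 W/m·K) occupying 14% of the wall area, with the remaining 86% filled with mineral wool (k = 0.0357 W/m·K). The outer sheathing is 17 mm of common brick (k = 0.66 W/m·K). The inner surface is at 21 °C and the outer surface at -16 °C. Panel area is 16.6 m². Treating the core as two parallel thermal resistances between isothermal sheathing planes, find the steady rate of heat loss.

Q ≈ 9940 W

Sheathing layers in series; stud and cavity paths in parallel between them.
R_inner = 0.016/(0.885×16.6) = 0.001089 K/W
R_stud  = 0.12/(47.6×0.14×16.6) = 0.001085 K/W
R_cav   = 0.12/(0.0357×0.86×16.6) = 0.2355 K/W
1/R_core = 1/R_stud + 1/R_cav → R_core = 0.00108 K/W
R_outer = 0.017/(0.66×16.6) = 0.001552 K/W
R_total = 0.003721 K/W
Q = ΔT/R_total = 37/0.003721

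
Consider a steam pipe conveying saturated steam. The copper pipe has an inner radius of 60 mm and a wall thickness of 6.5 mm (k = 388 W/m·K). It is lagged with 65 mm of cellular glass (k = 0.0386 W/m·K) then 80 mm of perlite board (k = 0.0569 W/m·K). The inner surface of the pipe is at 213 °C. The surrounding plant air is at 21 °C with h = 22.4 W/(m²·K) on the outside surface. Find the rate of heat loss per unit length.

Radial resistances (cylindrical: R_cond = ln(r_o/r_i)/(2πkL), R_conv = 1/(h·2πrL)):
R_copper pipe wall = ln(66.5/60)/(2π×388×1) = 4.219×10^-5 K/W
R_cellular glass = ln(131.5/66.5)/(2π×0.0386×1) = 2.811 K/W
R_perlite board = ln(211.5/131.5)/(2π×0.0569×1) = 1.329 K/W
R_outer film = 1/(h_o·2πr_oL) = 1/(22.4×2π×0.2115×1) = 0.03359 K/W
R_total = 4.174 K/W
Q = ΔT/R_total = 192/4.174

q′ ≈ 46 W/m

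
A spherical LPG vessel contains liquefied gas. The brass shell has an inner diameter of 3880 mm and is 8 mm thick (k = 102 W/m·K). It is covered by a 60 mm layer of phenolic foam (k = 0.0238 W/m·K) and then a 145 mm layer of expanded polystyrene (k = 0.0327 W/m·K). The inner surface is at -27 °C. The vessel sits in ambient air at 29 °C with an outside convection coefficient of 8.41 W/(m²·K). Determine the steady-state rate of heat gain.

Q ≈ 415 W

Radial (spherical) resistances in series:
R_brass shell = (1/1.94 − 1/1.948)/(4π×102) = 1.652×10^-6 K/W
R_phenolic foam = (1/1.948 − 1/2.008)/(4π×0.0238) = 0.05129 K/W
R_expanded polystyrene = (1/2.008 − 1/2.153)/(4π×0.0327) = 0.08162 K/W
R_outer film = 1/(h·4πr_o²) = 1/(8.41×4π×2.153²) = 0.002041 K/W
R_total = 0.135 K/W
Q = ΔT/R_total = 56/0.135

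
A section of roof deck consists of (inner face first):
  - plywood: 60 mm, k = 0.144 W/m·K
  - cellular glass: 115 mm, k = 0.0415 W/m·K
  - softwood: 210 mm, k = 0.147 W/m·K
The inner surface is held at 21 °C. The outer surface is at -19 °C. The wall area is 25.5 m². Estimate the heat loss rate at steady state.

Q ≈ 221 W

Treating each layer as a thermal resistance in series:
R_plywood = L/(kA) = 0.06/(0.144×25.5) = 0.01634 K/W
R_cellular glass = L/(kA) = 0.115/(0.0415×25.5) = 0.1087 K/W
R_softwood = L/(kA) = 0.21/(0.147×25.5) = 0.05602 K/W
R_total = 0.181 K/W
Q = ΔT / R_total = 40 / 0.181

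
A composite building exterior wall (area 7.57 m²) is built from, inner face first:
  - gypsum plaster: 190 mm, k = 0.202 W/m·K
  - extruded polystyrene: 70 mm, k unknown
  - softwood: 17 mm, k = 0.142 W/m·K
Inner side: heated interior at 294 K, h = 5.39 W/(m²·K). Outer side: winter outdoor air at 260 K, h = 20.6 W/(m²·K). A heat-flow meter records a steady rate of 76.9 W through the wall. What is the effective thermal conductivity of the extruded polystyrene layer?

k ≈ 0.0341 W/(m·K)

Model the wall as resistances in series:
R_inner film = 1/(h_i·A) = 1/(5.39×7.57) = 0.02451 K/W
R_gypsum plaster = L/(kA) = 0.19/(0.202×7.57) = 0.1243 K/W
R_softwood = L/(kA) = 0.017/(0.142×7.57) = 0.01581 K/W
R_outer film = 1/(h_o·A) = 1/(20.6×7.57) = 0.006413 K/W
Sum of known resistances R_other = 0.171 K/W
Total R = ΔT/Q = 34/76.9 = 0.4421 K/W
R_extruded polystyrene = R_total − R_other = 0.2711 K/W
k = L/(R·A) = 0.07/(0.2711×7.57)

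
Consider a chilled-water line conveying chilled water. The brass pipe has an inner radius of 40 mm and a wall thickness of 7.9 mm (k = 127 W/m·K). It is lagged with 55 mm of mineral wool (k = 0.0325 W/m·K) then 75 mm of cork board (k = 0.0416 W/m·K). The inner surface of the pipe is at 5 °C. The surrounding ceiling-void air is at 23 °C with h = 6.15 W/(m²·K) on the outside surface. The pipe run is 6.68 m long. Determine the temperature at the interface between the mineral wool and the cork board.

Radial resistances (cylindrical: R_cond = ln(r_o/r_i)/(2πkL), R_conv = 1/(h·2πrL)):
R_brass pipe wall = ln(47.9/40)/(2π×127×6.68) = 3.381×10^-5 K/W
R_mineral wool = ln(102.9/47.9)/(2π×0.0325×6.68) = 0.5606 K/W
R_cork board = ln(177.9/102.9)/(2π×0.0416×6.68) = 0.3135 K/W
R_outer film = 1/(h_o·2πr_oL) = 1/(6.15×2π×0.1779×6.68) = 0.02178 K/W
R_total = 0.8959 K/W
Q = ΔT/R_total = 18/0.8959
Q = 20.1 W
T_interface = T_inner + Q·ΣR(inner→interface) = 5 + 20.1×0.5606

T ≈ 16.3 °C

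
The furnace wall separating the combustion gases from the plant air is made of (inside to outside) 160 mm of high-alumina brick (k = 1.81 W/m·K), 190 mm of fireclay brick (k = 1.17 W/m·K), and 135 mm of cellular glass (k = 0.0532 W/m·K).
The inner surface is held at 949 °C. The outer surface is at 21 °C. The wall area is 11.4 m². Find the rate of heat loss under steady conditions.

Treating each layer as a thermal resistance in series:
R_high-alumina brick = L/(kA) = 0.16/(1.81×11.4) = 0.007754 K/W
R_fireclay brick = L/(kA) = 0.19/(1.17×11.4) = 0.01425 K/W
R_cellular glass = L/(kA) = 0.135/(0.0532×11.4) = 0.2226 K/W
R_total = 0.2446 K/W
Q = ΔT / R_total = 928 / 0.2446

Q ≈ 3790 W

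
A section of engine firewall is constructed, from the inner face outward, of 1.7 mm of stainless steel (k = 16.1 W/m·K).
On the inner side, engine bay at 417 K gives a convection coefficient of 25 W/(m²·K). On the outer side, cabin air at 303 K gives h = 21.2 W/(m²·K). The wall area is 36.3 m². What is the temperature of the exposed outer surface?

T ≈ 365 K

Using the resistance-network approach (series):
R_inner film = 1/(h_i·A) = 1/(25×36.3) = 0.001102 K/W
R_stainless steel = L/(kA) = 0.0017/(16.1×36.3) = 2.909×10^-6 K/W
R_outer film = 1/(h_o·A) = 1/(21.2×36.3) = 0.001299 K/W
R_total = 0.002404 K/W;  Q = ΔT/R_total = 114/0.002404 = 47420 W
T_interface = T_inner − Q·ΣR(inner→interface) = 417 − 47400×0.001105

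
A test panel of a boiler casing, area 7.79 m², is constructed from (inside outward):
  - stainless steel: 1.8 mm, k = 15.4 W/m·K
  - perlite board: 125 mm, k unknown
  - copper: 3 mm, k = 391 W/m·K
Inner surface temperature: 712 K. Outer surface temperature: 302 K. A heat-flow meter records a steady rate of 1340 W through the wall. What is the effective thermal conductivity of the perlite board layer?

k ≈ 0.0524 W/(m·K)

Treating each layer as a thermal resistance in series:
R_stainless steel = L/(kA) = 0.0018/(15.4×7.79) = 1.5×10^-5 K/W
R_copper = L/(kA) = 0.003/(391×7.79) = 9.849×10^-7 K/W
Sum of known resistances R_other = 1.599×10^-5 K/W
Total R = ΔT/Q = 410/1340 = 0.306 K/W
R_perlite board = R_total − R_other = 0.306 K/W
k = L/(R·A) = 0.125/(0.306×7.79)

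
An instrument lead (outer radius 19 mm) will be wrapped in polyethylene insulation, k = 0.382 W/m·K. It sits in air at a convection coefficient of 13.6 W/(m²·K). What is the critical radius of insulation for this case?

r_cr ≈ 28.1 mm

For a cylinder r_cr = k/h = 0.382/13.6
r_cr = 28.1 mm; since the bare radius (19 mm) is below r_cr, adding a thin layer of insulation will *increase* heat loss.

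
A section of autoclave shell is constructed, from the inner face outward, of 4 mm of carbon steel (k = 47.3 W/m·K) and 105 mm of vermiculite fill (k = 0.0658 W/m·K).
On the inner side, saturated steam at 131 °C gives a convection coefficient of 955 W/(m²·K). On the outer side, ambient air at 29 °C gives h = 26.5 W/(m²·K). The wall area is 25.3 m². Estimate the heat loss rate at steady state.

Model the wall as resistances in series:
R_inner film = 1/(h_i·A) = 1/(955×25.3) = 4.139×10^-5 K/W
R_carbon steel = L/(kA) = 0.004/(47.3×25.3) = 3.343×10^-6 K/W
R_vermiculite fill = L/(kA) = 0.105/(0.0658×25.3) = 0.06307 K/W
R_outer film = 1/(h_o·A) = 1/(26.5×25.3) = 0.001492 K/W
R_total = 0.06461 K/W
Q = ΔT / R_total = 102 / 0.06461

Q ≈ 1580 W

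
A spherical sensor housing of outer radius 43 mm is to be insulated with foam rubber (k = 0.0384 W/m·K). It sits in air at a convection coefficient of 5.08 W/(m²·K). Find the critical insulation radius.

r_cr ≈ 15.1 mm

For a sphere r_cr = 2k/h = 2×0.0384/5.08
r_cr = 15.1 mm; since the bare radius (43 mm) is above r_cr, any added insulation will reduce heat loss.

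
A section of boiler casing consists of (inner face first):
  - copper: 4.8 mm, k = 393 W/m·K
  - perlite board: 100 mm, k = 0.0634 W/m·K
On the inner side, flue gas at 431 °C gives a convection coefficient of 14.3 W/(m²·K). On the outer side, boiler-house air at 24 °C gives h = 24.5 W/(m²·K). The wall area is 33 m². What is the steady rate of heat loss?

Q ≈ 7960 W

Treating each layer as a thermal resistance in series:
R_inner film = 1/(h_i·A) = 1/(14.3×33) = 0.002119 K/W
R_copper = L/(kA) = 0.0048/(393×33) = 3.701×10^-7 K/W
R_perlite board = L/(kA) = 0.1/(0.0634×33) = 0.0478 K/W
R_outer film = 1/(h_o·A) = 1/(24.5×33) = 0.001237 K/W
R_total = 0.05115 K/W
Q = ΔT / R_total = 407 / 0.05115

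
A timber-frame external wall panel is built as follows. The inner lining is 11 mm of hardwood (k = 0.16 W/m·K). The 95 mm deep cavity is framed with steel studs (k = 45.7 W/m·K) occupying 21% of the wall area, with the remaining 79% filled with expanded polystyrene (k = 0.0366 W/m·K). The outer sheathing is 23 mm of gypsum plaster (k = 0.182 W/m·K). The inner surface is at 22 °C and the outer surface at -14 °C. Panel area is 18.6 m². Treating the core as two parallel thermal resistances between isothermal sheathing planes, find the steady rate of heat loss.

Sheathing layers in series; stud and cavity paths in parallel between them.
R_inner = 0.011/(0.16×18.6) = 0.003696 K/W
R_stud  = 0.095/(45.7×0.21×18.6) = 5.322×10^-4 K/W
R_cav   = 0.095/(0.0366×0.79×18.6) = 0.1766 K/W
1/R_core = 1/R_stud + 1/R_cav → R_core = 5.306×10^-4 K/W
R_outer = 0.023/(0.182×18.6) = 0.006794 K/W
R_total = 0.01102 K/W
Q = ΔT/R_total = 36/0.01102

Q ≈ 3270 W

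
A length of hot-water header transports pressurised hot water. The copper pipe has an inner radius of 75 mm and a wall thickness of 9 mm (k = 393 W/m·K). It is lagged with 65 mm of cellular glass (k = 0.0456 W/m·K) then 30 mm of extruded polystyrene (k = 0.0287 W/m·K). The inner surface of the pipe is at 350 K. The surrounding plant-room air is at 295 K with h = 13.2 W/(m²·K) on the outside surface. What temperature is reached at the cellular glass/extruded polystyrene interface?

Treating each annulus and film as a series resistance:
R_copper pipe wall = ln(84/75)/(2π×393×1) = 4.59×10^-5 K/W
R_cellular glass = ln(149/84)/(2π×0.0456×1) = 2 K/W
R_extruded polystyrene = ln(179/149)/(2π×0.0287×1) = 1.017 K/W
R_outer film = 1/(h_o·2πr_oL) = 1/(13.2×2π×0.179×1) = 0.06736 K/W
R_total = 3.085 K/W
Q = ΔT/R_total = 55/3.085
Q = 17.8 W/m
T_interface = T_inner − Q·ΣR(inner→interface) = 350 − 17.8×2

T ≈ 314 K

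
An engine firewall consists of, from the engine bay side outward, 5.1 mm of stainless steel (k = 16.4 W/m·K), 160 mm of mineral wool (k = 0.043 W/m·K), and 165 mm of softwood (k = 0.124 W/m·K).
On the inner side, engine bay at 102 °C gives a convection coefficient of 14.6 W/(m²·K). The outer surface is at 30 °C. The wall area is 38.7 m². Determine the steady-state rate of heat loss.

Q ≈ 544 W

Thermal resistances in series:
R_inner film = 1/(h_i·A) = 1/(14.6×38.7) = 0.00177 K/W
R_stainless steel = L/(kA) = 0.0051/(16.4×38.7) = 8.036×10^-6 K/W
R_mineral wool = L/(kA) = 0.16/(0.043×38.7) = 0.09615 K/W
R_softwood = L/(kA) = 0.165/(0.124×38.7) = 0.03438 K/W
R_total = 0.1323 K/W
Q = ΔT / R_total = 72 / 0.1323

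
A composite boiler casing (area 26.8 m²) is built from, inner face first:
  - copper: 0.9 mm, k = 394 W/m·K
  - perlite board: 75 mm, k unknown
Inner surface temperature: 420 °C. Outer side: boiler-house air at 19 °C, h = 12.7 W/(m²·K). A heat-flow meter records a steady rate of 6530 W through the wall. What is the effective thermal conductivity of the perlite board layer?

k ≈ 0.0479 W/(m·K)

Thermal resistances in series:
R_copper = L/(kA) = 0.0009/(394×26.8) = 8.523×10^-8 K/W
R_outer film = 1/(h_o·A) = 1/(12.7×26.8) = 0.002938 K/W
Sum of known resistances R_other = 0.002938 K/W
Total R = ΔT/Q = 401/6530 = 0.06141 K/W
R_perlite board = R_total − R_other = 0.05847 K/W
k = L/(R·A) = 0.075/(0.05847×26.8)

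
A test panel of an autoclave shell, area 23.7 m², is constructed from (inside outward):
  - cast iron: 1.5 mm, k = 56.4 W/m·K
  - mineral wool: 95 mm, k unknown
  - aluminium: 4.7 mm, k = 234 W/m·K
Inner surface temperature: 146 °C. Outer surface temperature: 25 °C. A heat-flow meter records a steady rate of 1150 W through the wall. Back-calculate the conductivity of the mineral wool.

Thermal resistances in series:
R_cast iron = L/(kA) = 0.0015/(56.4×23.7) = 1.122×10^-6 K/W
R_aluminium = L/(kA) = 0.0047/(234×23.7) = 8.475×10^-7 K/W
Sum of known resistances R_other = 1.97×10^-6 K/W
Total R = ΔT/Q = 121/1150 = 0.1052 K/W
R_mineral wool = R_total − R_other = 0.1052 K/W
k = L/(R·A) = 0.095/(0.1052×23.7)

k ≈ 0.0381 W/(m·K)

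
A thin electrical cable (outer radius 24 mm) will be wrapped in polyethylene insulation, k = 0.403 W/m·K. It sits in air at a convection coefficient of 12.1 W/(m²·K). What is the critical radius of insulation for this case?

For a cylinder r_cr = k/h = 0.403/12.1
r_cr = 33.3 mm; since the bare radius (24 mm) is below r_cr, adding a thin layer of insulation will *increase* heat loss.

r_cr ≈ 33.3 mm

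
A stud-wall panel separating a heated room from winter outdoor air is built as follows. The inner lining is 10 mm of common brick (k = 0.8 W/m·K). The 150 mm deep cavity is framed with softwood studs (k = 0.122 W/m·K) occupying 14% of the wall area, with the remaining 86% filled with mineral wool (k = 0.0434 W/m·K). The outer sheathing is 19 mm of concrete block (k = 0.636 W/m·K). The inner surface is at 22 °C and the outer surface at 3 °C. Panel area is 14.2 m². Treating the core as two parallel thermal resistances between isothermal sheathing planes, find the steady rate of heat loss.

Q ≈ 96.4 W

Sheathing layers in series; stud and cavity paths in parallel between them.
R_inner = 0.01/(0.8×14.2) = 8.803×10^-4 K/W
R_stud  = 0.15/(0.122×0.14×14.2) = 0.6185 K/W
R_cav   = 0.15/(0.0434×0.86×14.2) = 0.283 K/W
1/R_core = 1/R_stud + 1/R_cav → R_core = 0.1942 K/W
R_outer = 0.019/(0.636×14.2) = 0.002104 K/W
R_total = 0.1971 K/W
Q = ΔT/R_total = 19/0.1971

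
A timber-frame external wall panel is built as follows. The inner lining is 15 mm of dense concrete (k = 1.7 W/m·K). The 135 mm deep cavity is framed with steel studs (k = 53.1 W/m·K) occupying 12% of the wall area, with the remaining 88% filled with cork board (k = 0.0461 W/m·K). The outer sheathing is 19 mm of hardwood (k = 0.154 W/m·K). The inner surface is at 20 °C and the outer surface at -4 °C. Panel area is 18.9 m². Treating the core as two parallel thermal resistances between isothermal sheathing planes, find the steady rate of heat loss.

Sheathing layers in series; stud and cavity paths in parallel between them.
R_inner = 0.015/(1.7×18.9) = 4.669×10^-4 K/W
R_stud  = 0.135/(53.1×0.12×18.9) = 0.001121 K/W
R_cav   = 0.135/(0.0461×0.88×18.9) = 0.1761 K/W
1/R_core = 1/R_stud + 1/R_cav → R_core = 0.001114 K/W
R_outer = 0.019/(0.154×18.9) = 0.006528 K/W
R_total = 0.008109 K/W
Q = ΔT/R_total = 24/0.008109

Q ≈ 2960 W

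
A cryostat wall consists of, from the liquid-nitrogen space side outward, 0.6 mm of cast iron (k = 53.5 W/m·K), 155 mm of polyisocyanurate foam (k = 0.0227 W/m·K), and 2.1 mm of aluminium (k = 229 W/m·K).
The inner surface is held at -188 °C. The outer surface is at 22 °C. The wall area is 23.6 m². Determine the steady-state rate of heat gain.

Q ≈ 726 W

Thermal resistances in series:
R_cast iron = L/(kA) = 0.0006/(53.5×23.6) = 4.752×10^-7 K/W
R_polyisocyanurate foam = L/(kA) = 0.155/(0.0227×23.6) = 0.2893 K/W
R_aluminium = L/(kA) = 0.0021/(229×23.6) = 3.886×10^-7 K/W
R_total = 0.2893 K/W
Q = ΔT / R_total = 210 / 0.2893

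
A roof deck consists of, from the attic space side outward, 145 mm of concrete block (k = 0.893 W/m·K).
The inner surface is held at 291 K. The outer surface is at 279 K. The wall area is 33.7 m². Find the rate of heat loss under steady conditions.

Treating each layer as a thermal resistance in series:
R_concrete block = L/(kA) = 0.145/(0.893×33.7) = 0.004818 K/W
R_total = 0.004818 K/W
Q = ΔT / R_total = 12 / 0.004818

Q ≈ 2490 W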